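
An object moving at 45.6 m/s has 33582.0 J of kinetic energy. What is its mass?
KE = ½mv² → m = 2KE/v² = 2×33582.0/45.6² = 32.3 kg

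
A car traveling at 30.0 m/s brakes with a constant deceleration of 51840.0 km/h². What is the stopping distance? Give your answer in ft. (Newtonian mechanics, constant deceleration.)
d = v₀² / (2a) (with unit conversion) = 369.1 ft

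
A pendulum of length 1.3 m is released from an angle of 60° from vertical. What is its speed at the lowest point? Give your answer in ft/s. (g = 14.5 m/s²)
h = L(1 − cosθ) = 1.3×(1 − cos60°) = 0.65 m
v = √(2gh) = √(2×14.5×0.65) = 4.342 m/s = 14.24 ft/s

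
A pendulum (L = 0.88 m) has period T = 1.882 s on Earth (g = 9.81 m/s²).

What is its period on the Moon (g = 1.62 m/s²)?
T = 2π√(L/g), so T_moon/T_earth = √(g_earth/g_moon)
T_moon = 2π√(0.88/1.62) = 4.631 s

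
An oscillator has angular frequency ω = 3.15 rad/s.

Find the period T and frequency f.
T = 2π/ω = 2π/3.15 = 1.995 s; f = ω/2π = 0.5013 Hz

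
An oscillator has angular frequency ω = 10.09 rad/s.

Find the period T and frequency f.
T = 2π/ω = 2π/10.09 = 0.6227 s; f = ω/2π = 1.606 Hz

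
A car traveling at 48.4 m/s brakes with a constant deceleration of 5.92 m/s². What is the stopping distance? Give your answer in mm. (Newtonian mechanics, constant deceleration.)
d = v₀² / (2a) (with unit conversion) = 197900.0 mm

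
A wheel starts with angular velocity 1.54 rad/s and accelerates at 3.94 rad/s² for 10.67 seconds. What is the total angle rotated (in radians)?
θ = ω₀t + ½αt² = 1.54×10.67 + ½×3.94×10.67² = 240.71 rad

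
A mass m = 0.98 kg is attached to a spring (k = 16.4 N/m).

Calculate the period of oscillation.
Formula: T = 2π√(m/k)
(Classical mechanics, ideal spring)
T = 2π√(m/k) = 2π√(0.98/16.4) = 1.536 s; f = 1/T = 0.6511 Hz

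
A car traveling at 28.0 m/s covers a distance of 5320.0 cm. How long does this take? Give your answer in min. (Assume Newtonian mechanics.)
t = d/v (with unit conversion) = 0.03167 min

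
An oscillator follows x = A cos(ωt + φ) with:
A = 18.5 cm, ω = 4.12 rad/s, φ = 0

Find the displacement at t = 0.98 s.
x = A cos(ωt + φ) = 18.5×cos(4.12×0.98 + 0) = -11.56 cm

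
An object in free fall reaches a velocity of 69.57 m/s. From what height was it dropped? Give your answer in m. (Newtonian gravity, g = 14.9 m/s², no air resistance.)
h = v²/(2g) = 162.4 m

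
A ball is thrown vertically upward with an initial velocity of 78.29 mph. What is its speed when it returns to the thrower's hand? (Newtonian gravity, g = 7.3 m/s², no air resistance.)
By conservation of energy, the ball returns at the same speed = 78.29 mph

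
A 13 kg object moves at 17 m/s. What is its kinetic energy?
KE = ½mv² = ½×13×17² = 1878.5 J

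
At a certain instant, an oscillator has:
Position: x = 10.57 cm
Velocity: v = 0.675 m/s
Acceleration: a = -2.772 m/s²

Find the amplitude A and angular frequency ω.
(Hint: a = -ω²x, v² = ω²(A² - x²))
a = −ω²x → ω = √(|a|/x) = √(2.772/0.1057) = 5.121 rad/s
v² = ω²(A² − x²) → A = √(x² + v²/ω²) = √(0.1057² + 0.675²/5.121²) = 0.169 m = 16.9 cm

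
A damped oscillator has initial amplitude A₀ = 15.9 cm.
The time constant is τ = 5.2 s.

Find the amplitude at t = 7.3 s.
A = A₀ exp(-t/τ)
A = A₀ exp(−t/τ) = 15.9×exp(−7.3/5.2) = 3.906 cm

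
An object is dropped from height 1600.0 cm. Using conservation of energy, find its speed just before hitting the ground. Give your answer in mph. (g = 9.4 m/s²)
mgh = ½mv² → v = √(2gh) = √(2×9.4×16) = 17.34 m/s = 38.8 mph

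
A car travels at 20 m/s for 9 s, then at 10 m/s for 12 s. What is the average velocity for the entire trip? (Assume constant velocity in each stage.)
d₁ = v₁t₁ = 20 × 9 = 180 m
d₂ = v₂t₂ = 10 × 12 = 120 m
d_total = 300 m, t_total = 21 s
v_avg = d_total/t_total = 300/21 = 14.29 m/s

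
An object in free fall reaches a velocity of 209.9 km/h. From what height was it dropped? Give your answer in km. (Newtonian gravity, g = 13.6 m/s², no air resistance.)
h = v²/(2g) (with unit conversion) = 0.125 km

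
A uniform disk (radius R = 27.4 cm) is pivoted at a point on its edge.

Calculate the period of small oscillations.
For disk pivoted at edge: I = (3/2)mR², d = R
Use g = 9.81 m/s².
I/m = (3/2)R² = 0.1126 m²; d = R = 0.274 m
T = 2π√((3/2)R²/(gR)) = 2π√(3R/(2g)) = 1.286 s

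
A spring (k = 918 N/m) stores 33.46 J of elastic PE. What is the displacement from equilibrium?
PE = ½kx² → x = √(2PE/k) = √(2×33.46/918) = 0.27 m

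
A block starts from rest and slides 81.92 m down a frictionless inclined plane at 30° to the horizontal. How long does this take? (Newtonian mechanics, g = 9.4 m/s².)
a = g sin(θ) = 9.4 × sin(30°) = 4.7 m/s²
t = √(2d/a) = √(2 × 81.92 / 4.7) = 5.9 s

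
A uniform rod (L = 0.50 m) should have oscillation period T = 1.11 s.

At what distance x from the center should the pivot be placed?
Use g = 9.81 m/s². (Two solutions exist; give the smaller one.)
T = 2π√((L²/12 + x²)/(gx)). Let c = T²g/(4π²) = 0.3062.
x² − cx + L²/12 = 0 → x = (c − √(c² − L²/3))/2 = 0.1021 m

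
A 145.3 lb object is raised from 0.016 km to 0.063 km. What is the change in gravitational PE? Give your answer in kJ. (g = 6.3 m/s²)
ΔPE = mg(h₂ − h₁) = 65.91 kg × 6.3 m/s² × (63 − 16) m = 1.952e+04 J = 19.52 kJ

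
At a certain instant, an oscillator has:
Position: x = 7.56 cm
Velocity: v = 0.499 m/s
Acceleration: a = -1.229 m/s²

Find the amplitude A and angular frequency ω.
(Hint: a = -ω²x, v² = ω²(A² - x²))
a = −ω²x → ω = √(|a|/x) = √(1.229/0.0756) = 4.032 rad/s
v² = ω²(A² − x²) → A = √(x² + v²/ω²) = √(0.0756² + 0.499²/4.032²) = 0.145 m = 14.5 cm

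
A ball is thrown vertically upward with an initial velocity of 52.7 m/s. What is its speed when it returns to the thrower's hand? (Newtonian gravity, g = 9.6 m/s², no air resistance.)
By conservation of energy, the ball returns at the same speed = 52.7 m/s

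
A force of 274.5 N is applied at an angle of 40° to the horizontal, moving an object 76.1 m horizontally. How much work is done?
W = Fd cosθ = 274.5×76.1×cos(40°) = 16002.0 J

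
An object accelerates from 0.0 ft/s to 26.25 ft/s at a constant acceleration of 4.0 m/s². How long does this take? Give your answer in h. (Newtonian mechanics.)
t = (v - v₀)/a (with unit conversion) = 0.0005556 h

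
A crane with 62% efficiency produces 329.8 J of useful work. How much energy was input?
W_in = W_out/η = 329.8/0.62 = 531.94 J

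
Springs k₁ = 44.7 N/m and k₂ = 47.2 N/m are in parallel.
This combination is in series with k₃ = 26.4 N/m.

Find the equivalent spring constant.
k₁₂ = k₁ + k₂ = 91.9 N/m (parallel)
1/k_eq = 1/k₁₂ + 1/k₃ → k_eq = 20.51 N/m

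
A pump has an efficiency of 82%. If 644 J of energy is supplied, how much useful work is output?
W_out = η × W_in = 0.82 × 644 = 528.08 J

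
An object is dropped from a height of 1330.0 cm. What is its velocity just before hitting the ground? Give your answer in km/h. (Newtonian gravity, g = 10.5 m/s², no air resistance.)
v = √(2gh) (with unit conversion) = 60.16 km/h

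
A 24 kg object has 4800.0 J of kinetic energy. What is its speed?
KE = ½mv² → v = √(2KE/m) = √(2×4800.0/24) = 20.0 m/s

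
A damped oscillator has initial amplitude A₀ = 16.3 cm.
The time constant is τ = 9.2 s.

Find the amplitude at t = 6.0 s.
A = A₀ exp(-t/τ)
A = A₀ exp(−t/τ) = 16.3×exp(−6.0/9.2) = 8.491 cm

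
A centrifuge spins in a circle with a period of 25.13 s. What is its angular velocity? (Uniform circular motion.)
ω = 2π/T = 2π/25.13 = 0.25 rad/s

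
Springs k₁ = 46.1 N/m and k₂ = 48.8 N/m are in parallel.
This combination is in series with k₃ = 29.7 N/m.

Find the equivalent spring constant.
k₁₂ = k₁ + k₂ = 94.9 N/m (parallel)
1/k_eq = 1/k₁₂ + 1/k₃ → k_eq = 22.62 N/m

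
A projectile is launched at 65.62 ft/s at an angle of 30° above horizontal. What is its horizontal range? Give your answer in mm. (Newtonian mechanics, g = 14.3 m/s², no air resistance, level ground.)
R = v₀² sin(2θ) / g (with unit conversion) = 24230.0 mm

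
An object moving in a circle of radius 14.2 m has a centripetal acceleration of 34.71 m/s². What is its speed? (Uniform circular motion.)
v = √(a_c × r) = √(34.71 × 14.2) = 22.2 m/s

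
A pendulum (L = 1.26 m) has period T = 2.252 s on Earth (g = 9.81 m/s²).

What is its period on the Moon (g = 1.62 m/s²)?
T = 2π√(L/g), so T_moon/T_earth = √(g_earth/g_moon)
T_moon = 2π√(1.26/1.62) = 5.541 s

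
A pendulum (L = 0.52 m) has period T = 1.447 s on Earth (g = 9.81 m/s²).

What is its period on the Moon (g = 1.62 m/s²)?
T = 2π√(L/g), so T_moon/T_earth = √(g_earth/g_moon)
T_moon = 2π√(0.52/1.62) = 3.56 s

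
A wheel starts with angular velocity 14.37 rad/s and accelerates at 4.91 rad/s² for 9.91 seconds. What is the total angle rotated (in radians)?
θ = ω₀t + ½αt² = 14.37×9.91 + ½×4.91×9.91² = 383.51 rad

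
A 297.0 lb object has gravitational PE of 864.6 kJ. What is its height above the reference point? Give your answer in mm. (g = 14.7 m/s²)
PE = mgh → h = PE/(mg) = 8.646e+05 J / (134.7 kg × 14.7 m/s²) = 436.6 m = 436600.0 mm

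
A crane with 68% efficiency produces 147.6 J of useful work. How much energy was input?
W_in = W_out/η = 147.6/0.68 = 217.06 J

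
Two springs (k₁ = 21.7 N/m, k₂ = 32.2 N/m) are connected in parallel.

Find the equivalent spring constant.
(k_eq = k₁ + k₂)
k_eq = k₁ + k₂ = 21.7 + 32.2 = 53.9 N/m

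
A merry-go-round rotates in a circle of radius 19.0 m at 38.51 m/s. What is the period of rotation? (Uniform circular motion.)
T = 2πr/v = 2π×19.0/38.51 = 3.1 s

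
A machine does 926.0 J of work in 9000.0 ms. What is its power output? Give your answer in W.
P = W/t = 926 J / 9 s = 102.9 W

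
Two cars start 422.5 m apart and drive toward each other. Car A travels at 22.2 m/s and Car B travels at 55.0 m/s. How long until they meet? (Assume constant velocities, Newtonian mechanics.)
Combined speed: v_combined = 22.2 + 55.0 = 77.2 m/s
Time to meet: t = d/77.2 = 422.5/77.2 = 5.47 s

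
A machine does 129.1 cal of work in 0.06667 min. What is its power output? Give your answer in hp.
P = W/t = 540.2 J / 4 s = 135 W = 0.1811 hp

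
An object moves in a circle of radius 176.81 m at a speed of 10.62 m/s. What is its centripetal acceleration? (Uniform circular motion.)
a_c = v²/r = 10.62²/176.81 = 112.784/176.81 = 0.64 m/s²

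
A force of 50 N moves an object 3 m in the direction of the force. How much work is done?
W = Fd = 50×3 = 150.0 J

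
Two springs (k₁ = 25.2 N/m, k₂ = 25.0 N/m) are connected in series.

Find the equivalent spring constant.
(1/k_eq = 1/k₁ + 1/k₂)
1/k_eq = 1/25.2 + 1/25.0 = 0.079683; k_eq = 12.55 N/m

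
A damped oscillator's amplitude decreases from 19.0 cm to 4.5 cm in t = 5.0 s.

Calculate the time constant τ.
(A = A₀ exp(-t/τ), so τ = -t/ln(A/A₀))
A/A₀ = 4.5/19.0 = 0.2368; ln(A/A₀) = -1.44
τ = −t/ln(A/A₀) = −5.0/-1.44 = 3.471 s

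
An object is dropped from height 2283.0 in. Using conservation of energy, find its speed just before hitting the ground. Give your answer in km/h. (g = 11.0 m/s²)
mgh = ½mv² → v = √(2gh) = √(2×11.0×57.99) = 35.72 m/s = 128.6 km/h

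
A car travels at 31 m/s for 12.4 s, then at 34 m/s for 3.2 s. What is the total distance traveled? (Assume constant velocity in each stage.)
d₁ = v₁t₁ = 31 × 12.4 = 384.4 m
d₂ = v₂t₂ = 34 × 3.2 = 108.8 m
d_total = 384.4 + 108.8 = 493.2 m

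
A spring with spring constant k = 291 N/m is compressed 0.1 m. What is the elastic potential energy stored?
PE = ½kx² = ½×291×0.1² = 1.455 J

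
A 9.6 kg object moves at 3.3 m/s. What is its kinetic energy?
KE = ½mv² = ½×9.6×3.3² = 52.272 J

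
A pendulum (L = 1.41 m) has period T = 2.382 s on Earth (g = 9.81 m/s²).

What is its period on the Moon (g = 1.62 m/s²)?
T = 2π√(L/g), so T_moon/T_earth = √(g_earth/g_moon)
T_moon = 2π√(1.41/1.62) = 5.862 s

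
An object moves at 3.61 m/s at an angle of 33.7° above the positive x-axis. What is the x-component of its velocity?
vₓ = v cos(θ) = 3.61 × cos(33.7°) = 3.0 m/s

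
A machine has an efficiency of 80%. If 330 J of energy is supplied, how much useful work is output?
W_out = η × W_in = 0.8 × 330 = 264.0 J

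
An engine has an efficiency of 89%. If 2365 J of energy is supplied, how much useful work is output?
W_out = η × W_in = 0.89 × 2365 = 2104.8 J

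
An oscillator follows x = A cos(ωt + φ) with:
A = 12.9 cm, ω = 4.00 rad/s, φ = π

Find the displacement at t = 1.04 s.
x = A cos(ωt + φ) = 12.9×cos(4.0×1.04 + π) = 6.769 cm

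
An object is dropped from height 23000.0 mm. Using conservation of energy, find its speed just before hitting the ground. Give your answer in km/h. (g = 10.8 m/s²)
mgh = ½mv² → v = √(2gh) = √(2×10.8×23) = 22.29 m/s = 80.24 km/h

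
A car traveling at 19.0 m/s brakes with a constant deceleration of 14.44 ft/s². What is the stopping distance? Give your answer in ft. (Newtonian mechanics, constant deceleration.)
d = v₀² / (2a) (with unit conversion) = 134.5 ft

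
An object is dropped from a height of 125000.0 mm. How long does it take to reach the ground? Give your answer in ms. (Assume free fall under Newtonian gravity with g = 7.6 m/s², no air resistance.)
t = √(2h/g) (with unit conversion) = 5735.0 ms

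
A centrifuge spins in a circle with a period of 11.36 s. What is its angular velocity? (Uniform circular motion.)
ω = 2π/T = 2π/11.36 = 0.5531 rad/s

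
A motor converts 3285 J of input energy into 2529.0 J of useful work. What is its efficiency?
η = W_out/W_in = 2529.0/3285 = 0.7699 = 76.99%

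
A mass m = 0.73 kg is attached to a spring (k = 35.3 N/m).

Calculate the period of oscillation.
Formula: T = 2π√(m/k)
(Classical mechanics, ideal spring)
T = 2π√(m/k) = 2π√(0.73/35.3) = 0.9036 s; f = 1/T = 1.107 Hz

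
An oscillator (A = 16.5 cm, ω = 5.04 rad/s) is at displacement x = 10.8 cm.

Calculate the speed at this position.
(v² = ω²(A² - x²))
v = ω√(A² − x²) = 5.04×√(0.165² − 0.108²) = 0.6287 m/s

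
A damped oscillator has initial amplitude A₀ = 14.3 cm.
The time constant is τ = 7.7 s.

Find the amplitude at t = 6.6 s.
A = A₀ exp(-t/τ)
A = A₀ exp(−t/τ) = 14.3×exp(−6.6/7.7) = 6.069 cm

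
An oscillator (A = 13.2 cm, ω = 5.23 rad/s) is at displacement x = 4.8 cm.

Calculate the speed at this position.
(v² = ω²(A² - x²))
v = ω√(A² − x²) = 5.23×√(0.132² − 0.048²) = 0.6431 m/s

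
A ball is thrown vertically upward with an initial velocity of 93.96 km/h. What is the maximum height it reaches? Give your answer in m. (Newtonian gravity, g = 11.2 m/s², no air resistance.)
h_max = v₀²/(2g) (with unit conversion) = 30.41 m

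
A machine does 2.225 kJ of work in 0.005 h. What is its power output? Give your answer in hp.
P = W/t = 2225 J / 18 s = 123.6 W = 0.1658 hp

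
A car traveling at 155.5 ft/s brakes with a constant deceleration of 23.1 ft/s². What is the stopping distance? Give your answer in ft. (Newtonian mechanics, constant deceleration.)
d = v₀² / (2a) (with unit conversion) = 523.4 ft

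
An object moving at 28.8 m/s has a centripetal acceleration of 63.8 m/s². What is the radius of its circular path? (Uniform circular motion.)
r = v²/a_c = 28.8²/63.8 = 13.0 m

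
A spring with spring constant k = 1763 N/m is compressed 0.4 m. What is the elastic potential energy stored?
PE = ½kx² = ½×1763×0.4² = 141.0 J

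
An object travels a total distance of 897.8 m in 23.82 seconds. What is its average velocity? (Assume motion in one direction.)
v_avg = Δd / Δt = 897.8 / 23.82 = 37.69 m/s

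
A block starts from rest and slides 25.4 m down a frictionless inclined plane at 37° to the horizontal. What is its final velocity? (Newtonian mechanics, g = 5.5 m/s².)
a = g sin(θ) = 5.5 × sin(37°) = 3.31 m/s²
v = √(2ad) = √(2 × 3.31 × 25.4) = 12.97 m/s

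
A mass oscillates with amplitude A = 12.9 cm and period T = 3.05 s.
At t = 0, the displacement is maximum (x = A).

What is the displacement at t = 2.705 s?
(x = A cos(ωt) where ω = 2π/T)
ω = 2π/T = 2π/3.05 = 2.06 rad/s
x = A cos(ωt) = 12.9×cos(2.06×2.705) = 9.777 cm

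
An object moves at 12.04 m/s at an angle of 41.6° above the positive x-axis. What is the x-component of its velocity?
vₓ = v cos(θ) = 12.04 × cos(41.6°) = 9.0 m/s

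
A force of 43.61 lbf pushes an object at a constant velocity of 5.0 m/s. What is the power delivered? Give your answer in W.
P = Fv = 194 N × 5 m/s = 969.9 W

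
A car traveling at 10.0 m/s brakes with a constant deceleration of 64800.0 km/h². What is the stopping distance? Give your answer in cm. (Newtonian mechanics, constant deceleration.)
d = v₀² / (2a) (with unit conversion) = 1000.0 cm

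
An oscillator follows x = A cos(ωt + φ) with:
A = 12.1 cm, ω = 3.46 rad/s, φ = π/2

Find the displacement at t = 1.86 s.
x = A cos(ωt + φ) = 12.1×cos(3.46×1.86 + π/2) = -1.837 cm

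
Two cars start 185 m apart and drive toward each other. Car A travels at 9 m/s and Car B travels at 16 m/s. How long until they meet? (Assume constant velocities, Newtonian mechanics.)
Combined speed: v_combined = 9 + 16 = 25 m/s
Time to meet: t = d/25 = 185/25 = 7.4 s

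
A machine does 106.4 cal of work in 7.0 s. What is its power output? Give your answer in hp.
P = W/t = 445.2 J / 7 s = 63.6 W = 0.08528 hp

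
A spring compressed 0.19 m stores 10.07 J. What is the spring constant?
PE = ½kx² → k = 2PE/x² = 2×10.07/0.19² = 557.9 N/m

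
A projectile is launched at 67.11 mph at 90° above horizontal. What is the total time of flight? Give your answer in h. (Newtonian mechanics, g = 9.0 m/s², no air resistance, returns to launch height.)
T = 2v₀sin(θ)/g (with unit conversion) = 0.001852 h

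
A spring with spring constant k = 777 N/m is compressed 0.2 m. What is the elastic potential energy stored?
PE = ½kx² = ½×777×0.2² = 15.54 J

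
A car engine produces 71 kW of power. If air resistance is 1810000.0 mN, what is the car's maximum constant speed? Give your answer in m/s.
P = Fv → v = P/F = 71000 W / 1810 N = 39.23 m/s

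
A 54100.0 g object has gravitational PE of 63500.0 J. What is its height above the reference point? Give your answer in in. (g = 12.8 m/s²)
PE = mgh → h = PE/(mg) = 6.35e+04 J / (54.1 kg × 12.8 m/s²) = 91.7 m = 3610.0 in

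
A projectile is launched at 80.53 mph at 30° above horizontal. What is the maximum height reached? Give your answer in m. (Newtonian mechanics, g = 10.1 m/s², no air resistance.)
H = v₀²sin²(θ)/(2g) (with unit conversion) = 16.04 m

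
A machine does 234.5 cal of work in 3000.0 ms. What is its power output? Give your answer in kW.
P = W/t = 981.1 J / 3 s = 327 W = 0.327 kW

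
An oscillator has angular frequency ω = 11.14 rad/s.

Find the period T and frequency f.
T = 2π/ω = 2π/11.14 = 0.564 s; f = ω/2π = 1.773 Hz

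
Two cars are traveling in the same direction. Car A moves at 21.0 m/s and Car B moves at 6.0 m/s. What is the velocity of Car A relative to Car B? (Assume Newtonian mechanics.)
v_rel = v_A - v_B = 21.0 - 6.0 = 15.0 m/s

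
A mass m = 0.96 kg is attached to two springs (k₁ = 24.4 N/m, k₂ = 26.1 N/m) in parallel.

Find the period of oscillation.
k_eq = k₁+k₂ = 50.5 N/m
T = 2π√(m/k_eq) = 2π√(0.96/50.5) = 0.8663 s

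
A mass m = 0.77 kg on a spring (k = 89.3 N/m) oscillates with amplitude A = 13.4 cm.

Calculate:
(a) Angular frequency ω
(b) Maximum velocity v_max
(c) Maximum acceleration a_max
ω = √(k/m) = √(89.3/0.77) = 10.77 rad/s
v_max = ωA = 10.77×0.134 = 1.443 m/s
a_max = ω²A = 10.77²×0.134 = 15.54 m/s²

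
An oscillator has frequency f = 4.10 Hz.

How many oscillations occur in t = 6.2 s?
n = f×t = 4.1×6.2 = 25.42 oscillations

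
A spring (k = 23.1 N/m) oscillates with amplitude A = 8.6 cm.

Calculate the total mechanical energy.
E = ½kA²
E = ½kA² = ½×23.1×(0.086)² = 0.08542 J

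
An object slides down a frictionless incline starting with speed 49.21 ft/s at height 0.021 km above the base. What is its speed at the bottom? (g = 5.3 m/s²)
½mv₀² + mgh = ½mv² → v = √(v₀² + 2gh) = √(15² + 2×5.3×21) = 21.16 m/s = 69.41 ft/s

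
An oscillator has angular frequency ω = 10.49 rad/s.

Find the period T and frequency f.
T = 2π/ω = 2π/10.49 = 0.599 s; f = ω/2π = 1.67 Hz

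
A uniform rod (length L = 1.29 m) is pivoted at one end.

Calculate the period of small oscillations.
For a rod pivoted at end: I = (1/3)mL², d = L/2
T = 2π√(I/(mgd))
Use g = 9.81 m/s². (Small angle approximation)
I/m = (1/3)L² = 0.5547 m²; d = L/2 = 0.645 m
T = 2π√(I/(mgd)) = 2π√(0.5547/(9.81×0.645)) = 1.86 s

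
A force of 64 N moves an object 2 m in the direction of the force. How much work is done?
W = Fd = 64×2 = 128.0 J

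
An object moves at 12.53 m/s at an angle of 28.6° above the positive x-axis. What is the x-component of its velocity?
vₓ = v cos(θ) = 12.53 × cos(28.6°) = 11.0 m/s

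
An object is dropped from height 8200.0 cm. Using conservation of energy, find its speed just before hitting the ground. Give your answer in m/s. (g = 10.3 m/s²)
mgh = ½mv² → v = √(2gh) = √(2×10.3×82) = 41.1 m/s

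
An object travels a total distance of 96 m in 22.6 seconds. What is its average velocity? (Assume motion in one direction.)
v_avg = Δd / Δt = 96 / 22.6 = 4.25 m/s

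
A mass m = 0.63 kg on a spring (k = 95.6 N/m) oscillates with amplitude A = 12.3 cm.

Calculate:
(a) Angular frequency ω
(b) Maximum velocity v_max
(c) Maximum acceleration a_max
ω = √(k/m) = √(95.6/0.63) = 12.32 rad/s
v_max = ωA = 12.32×0.123 = 1.515 m/s
a_max = ω²A = 12.32²×0.123 = 18.66 m/s²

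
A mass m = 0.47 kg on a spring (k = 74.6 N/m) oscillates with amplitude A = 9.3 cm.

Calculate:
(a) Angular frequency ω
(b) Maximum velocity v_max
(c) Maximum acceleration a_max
ω = √(k/m) = √(74.6/0.47) = 12.6 rad/s
v_max = ωA = 12.6×0.093 = 1.172 m/s
a_max = ω²A = 12.6²×0.093 = 14.76 m/s²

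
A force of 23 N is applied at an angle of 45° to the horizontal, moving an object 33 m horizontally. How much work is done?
W = Fd cosθ = 23×33×cos(45°) = 536.69 J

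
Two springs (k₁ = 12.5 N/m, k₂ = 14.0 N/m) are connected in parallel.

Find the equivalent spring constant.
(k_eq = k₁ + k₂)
k_eq = k₁ + k₂ = 12.5 + 14.0 = 26.5 N/m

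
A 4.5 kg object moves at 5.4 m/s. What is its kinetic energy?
KE = ½mv² = ½×4.5×5.4² = 65.61 J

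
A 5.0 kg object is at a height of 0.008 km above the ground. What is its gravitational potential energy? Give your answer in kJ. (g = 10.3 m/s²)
PE = mgh = 5 kg × 10.3 m/s² × 8 m = 412 J = 0.412 kJ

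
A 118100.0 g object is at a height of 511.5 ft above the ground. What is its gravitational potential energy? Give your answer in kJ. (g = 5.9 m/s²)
PE = mgh = 118.1 kg × 5.9 m/s² × 155.9 m = 1.086e+05 J = 108.6 kJ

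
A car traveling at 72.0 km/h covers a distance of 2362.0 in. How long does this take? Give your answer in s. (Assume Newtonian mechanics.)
t = d/v (with unit conversion) = 3.0 s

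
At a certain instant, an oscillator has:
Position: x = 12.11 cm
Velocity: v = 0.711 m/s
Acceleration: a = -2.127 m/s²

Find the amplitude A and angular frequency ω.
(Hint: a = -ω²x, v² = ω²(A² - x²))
a = −ω²x → ω = √(|a|/x) = √(2.127/0.1211) = 4.191 rad/s
v² = ω²(A² − x²) → A = √(x² + v²/ω²) = √(0.1211² + 0.711²/4.191²) = 0.2084 m = 20.84 cm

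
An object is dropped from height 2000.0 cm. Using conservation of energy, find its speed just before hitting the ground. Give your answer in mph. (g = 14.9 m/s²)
mgh = ½mv² → v = √(2gh) = √(2×14.9×20) = 24.41 m/s = 54.61 mph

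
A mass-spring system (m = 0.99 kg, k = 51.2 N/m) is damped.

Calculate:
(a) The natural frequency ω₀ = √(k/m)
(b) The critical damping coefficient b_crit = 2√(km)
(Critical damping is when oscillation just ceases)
ω₀ = √(k/m) = √(51.2/0.99) = 7.191 rad/s
b_crit = 2√(km) = 2√(51.2×0.99) = 14.24 kg/s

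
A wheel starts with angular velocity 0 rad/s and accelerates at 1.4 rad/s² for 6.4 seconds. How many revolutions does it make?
θ = ω₀t + ½αt² = 0×6.4 + ½×1.4×6.4² = 28.67 rad
Revolutions = θ/(2π) = 28.67/(2π) = 4.56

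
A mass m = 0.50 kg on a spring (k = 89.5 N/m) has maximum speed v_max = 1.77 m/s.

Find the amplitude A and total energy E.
½mv²_max = ½kA² → A = v_max√(m/k) = 1.77×√(0.5/89.5) = 0.1323 m = 13.23 cm
E = ½mv²_max = ½×0.5×1.77² = 0.7832 J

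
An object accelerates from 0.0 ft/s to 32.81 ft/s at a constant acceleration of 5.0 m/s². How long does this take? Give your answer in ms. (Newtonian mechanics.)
t = (v - v₀)/a (with unit conversion) = 2000.0 ms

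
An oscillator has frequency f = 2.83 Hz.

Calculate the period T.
T = 1/f = 1/2.83 = 0.3534 s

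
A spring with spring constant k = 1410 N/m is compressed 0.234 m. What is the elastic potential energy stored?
PE = ½kx² = ½×1410×0.234² = 38.6 J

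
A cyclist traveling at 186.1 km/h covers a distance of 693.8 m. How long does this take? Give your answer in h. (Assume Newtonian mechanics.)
t = d/v (with unit conversion) = 0.003728 h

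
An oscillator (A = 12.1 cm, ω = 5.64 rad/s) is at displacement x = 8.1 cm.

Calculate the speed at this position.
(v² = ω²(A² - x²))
v = ω√(A² − x²) = 5.64×√(0.121² − 0.081²) = 0.507 m/s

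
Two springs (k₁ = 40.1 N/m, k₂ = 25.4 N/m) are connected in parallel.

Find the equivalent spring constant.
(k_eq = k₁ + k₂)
k_eq = k₁ + k₂ = 40.1 + 25.4 = 65.5 N/m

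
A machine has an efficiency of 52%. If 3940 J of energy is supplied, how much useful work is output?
W_out = η × W_in = 0.52 × 3940 = 2048.8 J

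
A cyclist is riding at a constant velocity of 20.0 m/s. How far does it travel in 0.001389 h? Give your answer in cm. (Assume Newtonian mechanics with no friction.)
d = vt (with unit conversion) = 10000.0 cm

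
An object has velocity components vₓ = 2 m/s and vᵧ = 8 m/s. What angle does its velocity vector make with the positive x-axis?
θ = arctan(vᵧ/vₓ) = arctan(8/2) = 75.96°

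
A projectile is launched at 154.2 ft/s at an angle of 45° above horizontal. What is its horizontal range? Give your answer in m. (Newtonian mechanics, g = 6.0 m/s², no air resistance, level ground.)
R = v₀² sin(2θ) / g (with unit conversion) = 368.2 m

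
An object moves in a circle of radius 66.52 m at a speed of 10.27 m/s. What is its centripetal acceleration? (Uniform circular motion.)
a_c = v²/r = 10.27²/66.52 = 105.473/66.52 = 1.59 m/s²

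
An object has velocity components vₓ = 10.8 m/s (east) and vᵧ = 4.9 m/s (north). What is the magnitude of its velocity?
|v| = √(vₓ² + vᵧ²) = √(10.8² + 4.9²) = √(140.65) = 11.86 m/s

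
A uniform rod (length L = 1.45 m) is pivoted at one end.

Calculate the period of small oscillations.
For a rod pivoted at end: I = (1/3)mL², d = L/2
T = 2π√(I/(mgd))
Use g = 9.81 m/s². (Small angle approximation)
I/m = (1/3)L² = 0.7008 m²; d = L/2 = 0.725 m
T = 2π√(I/(mgd)) = 2π√(0.7008/(9.81×0.725)) = 1.972 s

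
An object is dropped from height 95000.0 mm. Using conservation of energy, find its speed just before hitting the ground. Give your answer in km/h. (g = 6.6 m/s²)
mgh = ½mv² → v = √(2gh) = √(2×6.6×95) = 35.41 m/s = 127.5 km/h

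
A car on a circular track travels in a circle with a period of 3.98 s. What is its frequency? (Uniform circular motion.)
f = 1/T = 1/3.98 = 0.2513 Hz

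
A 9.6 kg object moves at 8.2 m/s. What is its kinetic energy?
KE = ½mv² = ½×9.6×8.2² = 322.752 J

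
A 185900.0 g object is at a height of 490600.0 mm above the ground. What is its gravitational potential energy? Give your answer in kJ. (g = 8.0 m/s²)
PE = mgh = 185.9 kg × 8.0 m/s² × 490.6 m = 7.296e+05 J = 729.6 kJ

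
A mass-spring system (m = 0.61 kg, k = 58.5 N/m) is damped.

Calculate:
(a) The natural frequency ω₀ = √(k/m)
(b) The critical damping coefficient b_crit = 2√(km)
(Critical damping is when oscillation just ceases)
ω₀ = √(k/m) = √(58.5/0.61) = 9.793 rad/s
b_crit = 2√(km) = 2√(58.5×0.61) = 11.95 kg/s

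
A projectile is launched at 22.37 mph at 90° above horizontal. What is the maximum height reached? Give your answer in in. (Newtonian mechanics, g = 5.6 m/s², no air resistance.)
H = v₀²sin²(θ)/(2g) (with unit conversion) = 351.5 in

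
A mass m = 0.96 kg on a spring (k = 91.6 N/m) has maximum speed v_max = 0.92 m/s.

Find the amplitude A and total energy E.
½mv²_max = ½kA² → A = v_max√(m/k) = 0.92×√(0.96/91.6) = 0.09418 m = 9.418 cm
E = ½mv²_max = ½×0.96×0.92² = 0.4063 J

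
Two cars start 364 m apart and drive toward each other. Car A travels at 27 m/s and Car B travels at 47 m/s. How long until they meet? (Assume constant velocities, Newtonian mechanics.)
Combined speed: v_combined = 27 + 47 = 74 m/s
Time to meet: t = d/74 = 364/74 = 4.92 s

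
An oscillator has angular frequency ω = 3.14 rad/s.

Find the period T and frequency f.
T = 2π/ω = 2π/3.14 = 2.001 s; f = ω/2π = 0.4997 Hz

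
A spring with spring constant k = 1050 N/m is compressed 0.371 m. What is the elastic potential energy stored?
PE = ½kx² = ½×1050×0.371² = 72.26 J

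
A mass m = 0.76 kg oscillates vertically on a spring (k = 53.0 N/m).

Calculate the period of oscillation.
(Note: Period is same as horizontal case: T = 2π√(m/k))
T = 2π√(m/k) = 2π√(0.76/53.0) = 0.7524 s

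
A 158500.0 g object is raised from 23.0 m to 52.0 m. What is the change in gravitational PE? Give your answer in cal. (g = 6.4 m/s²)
ΔPE = mg(h₂ − h₁) = 158.5 kg × 6.4 m/s² × (52 − 23) m = 2.942e+04 J = 7031.0 cal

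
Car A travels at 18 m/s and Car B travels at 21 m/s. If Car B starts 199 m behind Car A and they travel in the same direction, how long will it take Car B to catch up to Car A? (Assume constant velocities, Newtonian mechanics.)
Relative speed: v_rel = 21 - 18 = 3 m/s
Time to catch: t = d₀/v_rel = 199/3 = 66.33 s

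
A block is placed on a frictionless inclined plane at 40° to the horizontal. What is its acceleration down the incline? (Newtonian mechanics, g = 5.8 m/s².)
a = g sin(θ) = 5.8 × sin(40°) = 5.8 × 0.6428 = 3.73 m/s²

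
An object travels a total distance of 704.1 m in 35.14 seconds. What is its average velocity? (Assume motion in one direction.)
v_avg = Δd / Δt = 704.1 / 35.14 = 20.04 m/s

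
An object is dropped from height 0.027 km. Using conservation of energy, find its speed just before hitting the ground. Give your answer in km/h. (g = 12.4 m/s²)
mgh = ½mv² → v = √(2gh) = √(2×12.4×27) = 25.88 m/s = 93.16 km/h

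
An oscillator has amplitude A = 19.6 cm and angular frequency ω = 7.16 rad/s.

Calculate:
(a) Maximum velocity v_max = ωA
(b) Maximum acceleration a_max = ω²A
v_max = ωA = 7.16×0.196 = 1.403 m/s
a_max = ω²A = 7.16²×0.196 = 10.05 m/s²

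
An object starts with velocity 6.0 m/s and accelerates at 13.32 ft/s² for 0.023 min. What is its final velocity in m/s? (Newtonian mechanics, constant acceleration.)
v = v₀ + at (with unit conversion) = 11.6 m/s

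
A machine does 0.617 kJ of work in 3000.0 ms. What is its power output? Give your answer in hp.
P = W/t = 617 J / 3 s = 205.7 W = 0.2758 hp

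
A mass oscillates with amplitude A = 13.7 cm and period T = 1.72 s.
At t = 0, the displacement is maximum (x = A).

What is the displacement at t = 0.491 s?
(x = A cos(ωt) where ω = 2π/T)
ω = 2π/T = 2π/1.72 = 3.653 rad/s
x = A cos(ωt) = 13.7×cos(3.653×0.491) = -3.028 cm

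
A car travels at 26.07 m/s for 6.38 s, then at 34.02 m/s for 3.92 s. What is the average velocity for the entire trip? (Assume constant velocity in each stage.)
d₁ = v₁t₁ = 26.07 × 6.38 = 166.327 m
d₂ = v₂t₂ = 34.02 × 3.92 = 133.358 m
d_total = 299.69 m, t_total = 10.3 s
v_avg = d_total/t_total = 299.69/10.3 = 29.1 m/s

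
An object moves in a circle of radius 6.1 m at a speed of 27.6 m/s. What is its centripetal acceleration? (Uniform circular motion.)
a_c = v²/r = 27.6²/6.1 = 761.76/6.1 = 124.88 m/s²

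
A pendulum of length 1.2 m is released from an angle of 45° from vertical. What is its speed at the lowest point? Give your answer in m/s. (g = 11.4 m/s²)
h = L(1 − cosθ) = 1.2×(1 − cos45°) = 0.3515 m
v = √(2gh) = √(2×11.4×0.3515) = 2.831 m/s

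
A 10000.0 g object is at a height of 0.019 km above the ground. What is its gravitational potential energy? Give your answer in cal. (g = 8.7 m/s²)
PE = mgh = 10 kg × 8.7 m/s² × 19 m = 1653 J = 395.1 cal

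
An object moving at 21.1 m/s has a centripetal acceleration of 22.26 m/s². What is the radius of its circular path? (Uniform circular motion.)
r = v²/a_c = 21.1²/22.26 = 20.0 m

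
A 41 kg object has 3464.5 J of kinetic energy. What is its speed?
KE = ½mv² → v = √(2KE/m) = √(2×3464.5/41) = 13.0 m/s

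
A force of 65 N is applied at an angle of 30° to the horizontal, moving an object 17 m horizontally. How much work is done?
W = Fd cosθ = 65×17×cos(30°) = 956.96 J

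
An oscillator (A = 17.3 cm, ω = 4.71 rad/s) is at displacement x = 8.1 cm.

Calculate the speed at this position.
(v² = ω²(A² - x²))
v = ω√(A² − x²) = 4.71×√(0.173² − 0.081²) = 0.72 m/s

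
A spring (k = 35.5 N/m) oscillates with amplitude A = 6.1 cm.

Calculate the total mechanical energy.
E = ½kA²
E = ½kA² = ½×35.5×(0.061)² = 0.06605 J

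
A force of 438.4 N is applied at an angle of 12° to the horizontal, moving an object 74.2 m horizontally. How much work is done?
W = Fd cosθ = 438.4×74.2×cos(12°) = 31818.0 J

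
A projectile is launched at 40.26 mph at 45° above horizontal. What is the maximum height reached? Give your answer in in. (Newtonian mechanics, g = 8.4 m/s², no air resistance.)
H = v₀²sin²(θ)/(2g) (with unit conversion) = 379.5 in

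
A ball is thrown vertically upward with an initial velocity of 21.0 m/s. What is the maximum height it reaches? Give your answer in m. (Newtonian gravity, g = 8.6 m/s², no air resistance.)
h_max = v₀²/(2g) = 25.64 m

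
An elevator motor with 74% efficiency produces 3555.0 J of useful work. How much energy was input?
W_in = W_out/η = 3555.0/0.74 = 4804.1 J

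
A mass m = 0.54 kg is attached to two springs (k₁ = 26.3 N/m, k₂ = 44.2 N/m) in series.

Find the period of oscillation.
k_eq = k₁k₂/(k₁+k₂) = 16.49 N/m
T = 2π√(m/k_eq) = 2π√(0.54/16.49) = 1.137 s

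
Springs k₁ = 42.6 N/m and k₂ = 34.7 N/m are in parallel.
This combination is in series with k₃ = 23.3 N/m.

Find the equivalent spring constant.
k₁₂ = k₁ + k₂ = 77.3 N/m (parallel)
1/k_eq = 1/k₁₂ + 1/k₃ → k_eq = 17.9 N/m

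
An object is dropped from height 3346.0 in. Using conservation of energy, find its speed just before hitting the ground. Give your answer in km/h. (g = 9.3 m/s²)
mgh = ½mv² → v = √(2gh) = √(2×9.3×84.99) = 39.76 m/s = 143.1 km/h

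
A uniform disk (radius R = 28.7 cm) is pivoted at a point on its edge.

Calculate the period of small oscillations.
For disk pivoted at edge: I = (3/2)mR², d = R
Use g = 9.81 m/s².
I/m = (3/2)R² = 0.1236 m²; d = R = 0.287 m
T = 2π√((3/2)R²/(gR)) = 2π√(3R/(2g)) = 1.316 s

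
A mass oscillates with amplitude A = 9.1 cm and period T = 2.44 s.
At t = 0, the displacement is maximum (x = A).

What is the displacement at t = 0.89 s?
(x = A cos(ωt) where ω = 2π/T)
ω = 2π/T = 2π/2.44 = 2.575 rad/s
x = A cos(ωt) = 9.1×cos(2.575×0.89) = -6.007 cm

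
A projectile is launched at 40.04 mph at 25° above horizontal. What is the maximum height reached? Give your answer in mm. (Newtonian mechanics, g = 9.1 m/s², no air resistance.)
H = v₀²sin²(θ)/(2g) (with unit conversion) = 3144.0 mm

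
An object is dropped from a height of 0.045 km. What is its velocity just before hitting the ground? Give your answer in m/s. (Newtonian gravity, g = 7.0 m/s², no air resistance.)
v = √(2gh) (with unit conversion) = 25.1 m/s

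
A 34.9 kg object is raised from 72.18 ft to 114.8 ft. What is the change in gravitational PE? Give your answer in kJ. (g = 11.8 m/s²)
ΔPE = mg(h₂ − h₁) = 34.9 kg × 11.8 m/s² × (34.99 − 22) m = 5350 J = 5.35 kJ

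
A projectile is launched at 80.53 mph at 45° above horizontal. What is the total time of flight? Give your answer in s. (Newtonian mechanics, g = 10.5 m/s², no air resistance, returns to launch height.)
T = 2v₀sin(θ)/g (with unit conversion) = 4.849 s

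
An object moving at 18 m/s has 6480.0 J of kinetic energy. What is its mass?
KE = ½mv² → m = 2KE/v² = 2×6480.0/18² = 40.0 kg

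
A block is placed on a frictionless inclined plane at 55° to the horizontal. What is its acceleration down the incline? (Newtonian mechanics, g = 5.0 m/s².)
a = g sin(θ) = 5.0 × sin(55°) = 5.0 × 0.8192 = 4.1 m/s²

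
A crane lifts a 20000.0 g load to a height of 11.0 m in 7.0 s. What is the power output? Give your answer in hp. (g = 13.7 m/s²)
W = mgh = 20×13.7×11 = 3014 J
P = W/t = 3014/7 = 430.6 W = 0.5774 hp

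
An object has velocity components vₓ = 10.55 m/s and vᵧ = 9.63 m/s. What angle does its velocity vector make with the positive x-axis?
θ = arctan(vᵧ/vₓ) = arctan(9.63/10.55) = 42.39°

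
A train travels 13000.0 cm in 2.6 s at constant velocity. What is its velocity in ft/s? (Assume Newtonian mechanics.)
v = d/t (with unit conversion) = 164.0 ft/s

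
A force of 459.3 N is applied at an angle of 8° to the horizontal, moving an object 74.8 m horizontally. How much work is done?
W = Fd cosθ = 459.3×74.8×cos(8°) = 34021.0 J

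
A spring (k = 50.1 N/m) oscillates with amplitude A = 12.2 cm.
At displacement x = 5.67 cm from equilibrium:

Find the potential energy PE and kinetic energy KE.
E_total = ½kA² = ½×50.1×(0.122)² = 0.3728 J
PE = ½kx² = ½×50.1×(0.0567)² = 0.08053 J
KE = E_total − PE = 0.2923 J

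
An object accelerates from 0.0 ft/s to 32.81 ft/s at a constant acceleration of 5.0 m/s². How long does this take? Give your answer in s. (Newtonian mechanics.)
t = (v - v₀)/a (with unit conversion) = 2.0 s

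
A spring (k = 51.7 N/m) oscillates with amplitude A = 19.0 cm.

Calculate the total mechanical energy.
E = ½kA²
E = ½kA² = ½×51.7×(0.19)² = 0.9332 J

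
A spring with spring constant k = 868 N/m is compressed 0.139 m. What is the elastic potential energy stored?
PE = ½kx² = ½×868×0.139² = 8.385 J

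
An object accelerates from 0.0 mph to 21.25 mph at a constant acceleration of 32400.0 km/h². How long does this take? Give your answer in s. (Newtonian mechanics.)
t = (v - v₀)/a (with unit conversion) = 3.8 s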